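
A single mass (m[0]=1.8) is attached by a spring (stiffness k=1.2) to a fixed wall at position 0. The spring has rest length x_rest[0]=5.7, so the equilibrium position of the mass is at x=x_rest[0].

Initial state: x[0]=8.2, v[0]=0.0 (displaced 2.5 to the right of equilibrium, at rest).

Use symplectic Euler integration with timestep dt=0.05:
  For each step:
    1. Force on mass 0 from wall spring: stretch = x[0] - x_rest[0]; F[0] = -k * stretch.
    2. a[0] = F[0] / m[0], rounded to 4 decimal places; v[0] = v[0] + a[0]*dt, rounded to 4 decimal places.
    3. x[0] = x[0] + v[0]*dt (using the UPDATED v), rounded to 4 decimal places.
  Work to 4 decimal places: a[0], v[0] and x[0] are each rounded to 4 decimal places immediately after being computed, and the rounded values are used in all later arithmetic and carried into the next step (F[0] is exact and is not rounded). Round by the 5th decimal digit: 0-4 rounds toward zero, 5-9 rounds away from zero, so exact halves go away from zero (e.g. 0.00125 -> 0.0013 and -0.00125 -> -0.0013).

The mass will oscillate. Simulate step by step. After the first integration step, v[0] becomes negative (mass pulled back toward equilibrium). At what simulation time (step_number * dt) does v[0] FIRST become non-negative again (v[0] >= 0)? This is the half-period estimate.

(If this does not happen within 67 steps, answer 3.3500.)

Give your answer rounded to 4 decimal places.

Step 0: x=[8.2000] v=[0.0000]
Step 1: x=[8.1958] v=[-0.0833]
Step 2: x=[8.1875] v=[-0.1665]
Step 3: x=[8.1750] v=[-0.2494]
Step 4: x=[8.1584] v=[-0.3319]
Step 5: x=[8.1377] v=[-0.4138]
Step 6: x=[8.1129] v=[-0.4951]
Step 7: x=[8.0841] v=[-0.5755]
Step 8: x=[8.0514] v=[-0.6550]
Step 9: x=[8.0147] v=[-0.7334]
Step 10: x=[7.9742] v=[-0.8106]
Step 11: x=[7.9299] v=[-0.8864]
Step 12: x=[7.8819] v=[-0.9607]
Step 13: x=[7.8302] v=[-1.0334]
Step 14: x=[7.7750] v=[-1.1044]
Step 15: x=[7.7163] v=[-1.1736]
Step 16: x=[7.6543] v=[-1.2408]
Step 17: x=[7.5890] v=[-1.3059]
Step 18: x=[7.5206] v=[-1.3689]
Step 19: x=[7.4491] v=[-1.4296]
Step 20: x=[7.3747] v=[-1.4879]
Step 21: x=[7.2975] v=[-1.5437]
Step 22: x=[7.2177] v=[-1.5970]
Step 23: x=[7.1353] v=[-1.6476]
Step 24: x=[7.0505] v=[-1.6954]
Step 25: x=[6.9635] v=[-1.7404]
Step 26: x=[6.8744] v=[-1.7825]
Step 27: x=[6.7833] v=[-1.8216]
Step 28: x=[6.6904] v=[-1.8577]
Step 29: x=[6.5959] v=[-1.8907]
Step 30: x=[6.4999] v=[-1.9206]
Step 31: x=[6.4025] v=[-1.9473]
Step 32: x=[6.3040] v=[-1.9707]
Step 33: x=[6.2045] v=[-1.9908]
Step 34: x=[6.1041] v=[-2.0076]
Step 35: x=[6.0030] v=[-2.0211]
Step 36: x=[5.9014] v=[-2.0312]
Step 37: x=[5.7995] v=[-2.0379]
Step 38: x=[5.6974] v=[-2.0412]
Step 39: x=[5.5953] v=[-2.0411]
Step 40: x=[5.4934] v=[-2.0376]
Step 41: x=[5.3919] v=[-2.0307]
Step 42: x=[5.2909] v=[-2.0204]
Step 43: x=[5.1906] v=[-2.0068]
Step 44: x=[5.0911] v=[-1.9898]
Step 45: x=[4.9926] v=[-1.9695]
Step 46: x=[4.8953] v=[-1.9459]
Step 47: x=[4.7993] v=[-1.9191]
Step 48: x=[4.7048] v=[-1.8891]
Step 49: x=[4.6120] v=[-1.8559]
Step 50: x=[4.5210] v=[-1.8196]
Step 51: x=[4.4320] v=[-1.7803]
Step 52: x=[4.3451] v=[-1.7380]
Step 53: x=[4.2605] v=[-1.6928]
Step 54: x=[4.1783] v=[-1.6448]
Step 55: x=[4.0986] v=[-1.5941]
Step 56: x=[4.0216] v=[-1.5407]
Step 57: x=[3.9474] v=[-1.4848]
Step 58: x=[3.8761] v=[-1.4264]
Step 59: x=[3.8078] v=[-1.3656]
Step 60: x=[3.7427] v=[-1.3025]
Step 61: x=[3.6808] v=[-1.2373]
Step 62: x=[3.6223] v=[-1.1700]
Step 63: x=[3.5673] v=[-1.1007]
Step 64: x=[3.5158] v=[-1.0296]
Step 65: x=[3.4680] v=[-0.9568]
Step 66: x=[3.4239] v=[-0.8824]
Step 67: x=[3.3836] v=[-0.8065]
v[0] did not become non-negative within 67 steps; using fallback time=3.3500

Answer: 3.3500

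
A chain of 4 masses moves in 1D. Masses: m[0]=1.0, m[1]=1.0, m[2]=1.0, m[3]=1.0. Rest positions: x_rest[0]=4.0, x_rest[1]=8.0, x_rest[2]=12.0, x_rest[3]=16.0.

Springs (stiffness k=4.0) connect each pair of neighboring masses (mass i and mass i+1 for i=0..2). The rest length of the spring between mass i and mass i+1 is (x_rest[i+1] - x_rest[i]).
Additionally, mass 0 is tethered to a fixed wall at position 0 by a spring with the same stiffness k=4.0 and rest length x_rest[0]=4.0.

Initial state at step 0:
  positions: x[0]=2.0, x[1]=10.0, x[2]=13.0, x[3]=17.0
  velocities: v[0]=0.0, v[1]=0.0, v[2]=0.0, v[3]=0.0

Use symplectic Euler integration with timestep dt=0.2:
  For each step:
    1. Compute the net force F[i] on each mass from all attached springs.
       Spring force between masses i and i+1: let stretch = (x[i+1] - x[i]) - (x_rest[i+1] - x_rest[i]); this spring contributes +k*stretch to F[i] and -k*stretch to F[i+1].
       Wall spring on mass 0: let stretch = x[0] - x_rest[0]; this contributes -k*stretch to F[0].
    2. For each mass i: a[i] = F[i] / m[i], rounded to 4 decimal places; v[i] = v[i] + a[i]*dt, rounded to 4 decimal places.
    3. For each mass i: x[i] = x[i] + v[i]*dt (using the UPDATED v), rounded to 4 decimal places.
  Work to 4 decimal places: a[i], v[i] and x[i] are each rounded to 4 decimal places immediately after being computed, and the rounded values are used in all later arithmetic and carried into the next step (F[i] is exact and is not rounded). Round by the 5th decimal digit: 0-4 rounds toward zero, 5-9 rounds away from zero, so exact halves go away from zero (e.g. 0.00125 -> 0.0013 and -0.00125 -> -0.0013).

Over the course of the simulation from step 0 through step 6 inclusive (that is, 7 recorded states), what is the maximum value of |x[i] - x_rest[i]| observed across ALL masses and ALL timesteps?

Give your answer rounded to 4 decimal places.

Step 0: x=[2.0000 10.0000 13.0000 17.0000] v=[0.0000 0.0000 0.0000 0.0000]
Step 1: x=[2.9600 9.2000 13.1600 17.0000] v=[4.8000 -4.0000 0.8000 0.0000]
Step 2: x=[4.4448 8.0352 13.3008 17.0256] v=[7.4240 -5.8240 0.7040 0.1280]
Step 3: x=[5.7929 7.1384 13.1951 17.0952] v=[6.7405 -4.4838 -0.5286 0.3482]
Step 4: x=[6.4294 6.9954 12.7443 17.1808] v=[3.1826 -0.7148 -2.2539 0.4281]
Step 5: x=[6.1278 7.6817 12.0835 17.1966] v=[-1.5081 3.4315 -3.3038 0.0789]
Step 6: x=[5.0944 8.8237 11.5365 17.0343] v=[-5.1672 5.7098 -2.7348 -0.8116]
Max displacement = 2.4294

Answer: 2.4294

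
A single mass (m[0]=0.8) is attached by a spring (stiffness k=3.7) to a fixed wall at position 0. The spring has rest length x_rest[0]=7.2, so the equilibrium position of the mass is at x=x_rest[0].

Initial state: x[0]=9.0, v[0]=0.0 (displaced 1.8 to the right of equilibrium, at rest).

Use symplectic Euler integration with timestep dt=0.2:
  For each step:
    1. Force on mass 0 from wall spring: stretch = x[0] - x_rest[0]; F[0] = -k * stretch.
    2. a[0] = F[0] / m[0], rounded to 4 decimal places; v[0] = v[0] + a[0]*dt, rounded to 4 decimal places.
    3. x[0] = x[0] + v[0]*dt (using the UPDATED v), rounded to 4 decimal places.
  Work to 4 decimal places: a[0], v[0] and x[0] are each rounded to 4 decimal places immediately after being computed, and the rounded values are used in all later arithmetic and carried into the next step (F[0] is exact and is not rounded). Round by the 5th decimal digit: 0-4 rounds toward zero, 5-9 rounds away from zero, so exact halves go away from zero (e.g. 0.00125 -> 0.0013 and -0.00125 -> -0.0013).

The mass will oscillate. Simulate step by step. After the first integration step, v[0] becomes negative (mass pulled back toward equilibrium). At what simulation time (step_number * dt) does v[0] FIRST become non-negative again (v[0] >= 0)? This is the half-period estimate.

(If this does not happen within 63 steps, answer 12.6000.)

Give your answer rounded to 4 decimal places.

Answer: 1.6000

Derivation:
Step 0: x=[9.0000] v=[0.0000]
Step 1: x=[8.6670] v=[-1.6650]
Step 2: x=[8.0626] v=[-3.0220]
Step 3: x=[7.2986] v=[-3.8199]
Step 4: x=[6.5164] v=[-3.9111]
Step 5: x=[5.8606] v=[-3.2788]
Step 6: x=[5.4526] v=[-2.0399]
Step 7: x=[5.3679] v=[-0.4236]
Step 8: x=[5.6221] v=[1.2711]
First v>=0 after going negative at step 8, time=1.6000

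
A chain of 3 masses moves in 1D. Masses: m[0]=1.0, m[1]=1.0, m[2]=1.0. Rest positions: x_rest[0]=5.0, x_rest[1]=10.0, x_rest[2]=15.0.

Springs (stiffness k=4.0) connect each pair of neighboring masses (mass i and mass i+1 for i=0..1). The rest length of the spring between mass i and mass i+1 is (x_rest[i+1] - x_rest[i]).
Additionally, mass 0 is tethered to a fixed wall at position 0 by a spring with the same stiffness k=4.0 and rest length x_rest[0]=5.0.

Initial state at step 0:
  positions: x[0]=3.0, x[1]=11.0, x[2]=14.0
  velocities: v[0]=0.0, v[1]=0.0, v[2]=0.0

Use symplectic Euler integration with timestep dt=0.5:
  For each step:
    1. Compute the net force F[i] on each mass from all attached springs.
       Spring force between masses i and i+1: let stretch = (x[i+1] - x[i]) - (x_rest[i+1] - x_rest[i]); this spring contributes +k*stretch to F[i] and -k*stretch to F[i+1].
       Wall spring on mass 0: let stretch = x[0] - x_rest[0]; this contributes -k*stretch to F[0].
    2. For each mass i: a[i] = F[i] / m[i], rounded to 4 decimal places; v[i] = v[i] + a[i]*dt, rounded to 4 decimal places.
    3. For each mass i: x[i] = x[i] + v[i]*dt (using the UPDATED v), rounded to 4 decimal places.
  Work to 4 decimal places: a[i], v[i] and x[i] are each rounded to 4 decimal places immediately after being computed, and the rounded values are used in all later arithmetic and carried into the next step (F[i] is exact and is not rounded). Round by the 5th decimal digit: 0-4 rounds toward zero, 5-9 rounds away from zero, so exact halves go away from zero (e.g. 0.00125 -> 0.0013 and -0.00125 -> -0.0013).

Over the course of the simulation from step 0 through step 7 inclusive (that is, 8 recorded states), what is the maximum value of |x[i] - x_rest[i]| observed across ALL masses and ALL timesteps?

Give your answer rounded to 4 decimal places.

Answer: 4.0000

Derivation:
Step 0: x=[3.0000 11.0000 14.0000] v=[0.0000 0.0000 0.0000]
Step 1: x=[8.0000 6.0000 16.0000] v=[10.0000 -10.0000 4.0000]
Step 2: x=[3.0000 13.0000 13.0000] v=[-10.0000 14.0000 -6.0000]
Step 3: x=[5.0000 10.0000 15.0000] v=[4.0000 -6.0000 4.0000]
Step 4: x=[7.0000 7.0000 17.0000] v=[4.0000 -6.0000 4.0000]
Step 5: x=[2.0000 14.0000 14.0000] v=[-10.0000 14.0000 -6.0000]
Step 6: x=[7.0000 9.0000 16.0000] v=[10.0000 -10.0000 4.0000]
Step 7: x=[7.0000 9.0000 16.0000] v=[0.0000 0.0000 0.0000]
Max displacement = 4.0000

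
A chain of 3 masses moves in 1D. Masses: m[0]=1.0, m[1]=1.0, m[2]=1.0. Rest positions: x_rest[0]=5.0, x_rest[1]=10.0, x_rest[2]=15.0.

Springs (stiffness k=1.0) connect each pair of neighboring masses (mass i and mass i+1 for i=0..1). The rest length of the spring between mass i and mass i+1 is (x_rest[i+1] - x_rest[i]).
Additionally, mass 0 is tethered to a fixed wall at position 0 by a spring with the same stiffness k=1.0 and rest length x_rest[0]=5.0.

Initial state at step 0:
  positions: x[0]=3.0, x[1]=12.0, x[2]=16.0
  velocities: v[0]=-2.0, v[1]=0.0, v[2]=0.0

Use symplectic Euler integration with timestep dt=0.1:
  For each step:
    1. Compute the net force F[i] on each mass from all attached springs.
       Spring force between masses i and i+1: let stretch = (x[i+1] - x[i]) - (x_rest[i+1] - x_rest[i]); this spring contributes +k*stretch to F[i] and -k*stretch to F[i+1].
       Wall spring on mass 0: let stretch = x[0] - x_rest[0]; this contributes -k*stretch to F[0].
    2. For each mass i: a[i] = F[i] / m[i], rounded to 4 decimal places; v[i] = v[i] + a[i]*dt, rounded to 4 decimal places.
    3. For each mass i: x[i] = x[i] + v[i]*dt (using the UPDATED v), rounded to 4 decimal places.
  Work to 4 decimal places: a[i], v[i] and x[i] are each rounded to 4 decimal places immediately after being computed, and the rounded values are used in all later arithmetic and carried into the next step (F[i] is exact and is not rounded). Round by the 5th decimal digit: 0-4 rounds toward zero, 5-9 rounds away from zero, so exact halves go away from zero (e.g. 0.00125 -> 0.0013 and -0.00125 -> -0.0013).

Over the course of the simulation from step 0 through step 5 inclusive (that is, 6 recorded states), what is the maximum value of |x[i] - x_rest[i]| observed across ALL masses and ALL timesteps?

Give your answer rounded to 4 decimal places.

Step 0: x=[3.0000 12.0000 16.0000] v=[-2.0000 0.0000 0.0000]
Step 1: x=[2.8600 11.9500 16.0100] v=[-1.4000 -0.5000 0.1000]
Step 2: x=[2.7823 11.8497 16.0294] v=[-0.7770 -1.0030 0.1940]
Step 3: x=[2.7675 11.7005 16.0570] v=[-0.1485 -1.4918 0.2760]
Step 4: x=[2.8143 11.5056 16.0910] v=[0.4681 -1.9495 0.3404]
Step 5: x=[2.9199 11.2696 16.1292] v=[1.0558 -2.3601 0.3819]
Max displacement = 2.2325

Answer: 2.2325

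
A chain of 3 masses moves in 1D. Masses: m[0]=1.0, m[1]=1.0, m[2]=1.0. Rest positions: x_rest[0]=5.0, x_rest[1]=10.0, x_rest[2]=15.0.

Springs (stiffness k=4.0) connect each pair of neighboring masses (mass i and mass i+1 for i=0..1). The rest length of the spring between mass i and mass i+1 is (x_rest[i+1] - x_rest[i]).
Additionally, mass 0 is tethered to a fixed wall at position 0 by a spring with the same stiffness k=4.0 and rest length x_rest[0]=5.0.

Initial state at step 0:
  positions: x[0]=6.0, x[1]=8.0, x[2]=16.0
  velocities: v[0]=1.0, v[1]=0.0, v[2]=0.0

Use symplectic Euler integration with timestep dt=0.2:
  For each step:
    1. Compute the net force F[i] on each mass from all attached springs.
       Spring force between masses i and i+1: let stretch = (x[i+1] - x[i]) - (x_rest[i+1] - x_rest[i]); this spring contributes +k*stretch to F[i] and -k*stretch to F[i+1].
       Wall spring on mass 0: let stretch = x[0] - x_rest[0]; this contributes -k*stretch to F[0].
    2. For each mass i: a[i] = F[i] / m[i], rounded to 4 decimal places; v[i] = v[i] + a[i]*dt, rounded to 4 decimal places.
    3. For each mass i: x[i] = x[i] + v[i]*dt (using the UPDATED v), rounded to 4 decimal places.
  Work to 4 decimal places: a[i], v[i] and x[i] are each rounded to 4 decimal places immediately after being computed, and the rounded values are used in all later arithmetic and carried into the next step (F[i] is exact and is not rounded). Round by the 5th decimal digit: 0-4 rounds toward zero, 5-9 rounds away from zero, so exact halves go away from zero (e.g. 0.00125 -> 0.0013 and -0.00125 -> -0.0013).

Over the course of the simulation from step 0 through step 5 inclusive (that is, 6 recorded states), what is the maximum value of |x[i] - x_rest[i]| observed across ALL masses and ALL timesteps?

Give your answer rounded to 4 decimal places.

Step 0: x=[6.0000 8.0000 16.0000] v=[1.0000 0.0000 0.0000]
Step 1: x=[5.5600 8.9600 15.5200] v=[-2.2000 4.8000 -2.4000]
Step 2: x=[4.7744 10.4256 14.7904] v=[-3.9280 7.3280 -3.6480]
Step 3: x=[4.1291 11.6854 14.1624] v=[-3.2266 6.2989 -3.1398]
Step 4: x=[4.0321 12.1325 13.9381] v=[-0.4848 2.2355 -1.1214]
Step 5: x=[4.5861 11.5724 14.2249] v=[2.7698 -2.8003 1.4341]
Max displacement = 2.1325

Answer: 2.1325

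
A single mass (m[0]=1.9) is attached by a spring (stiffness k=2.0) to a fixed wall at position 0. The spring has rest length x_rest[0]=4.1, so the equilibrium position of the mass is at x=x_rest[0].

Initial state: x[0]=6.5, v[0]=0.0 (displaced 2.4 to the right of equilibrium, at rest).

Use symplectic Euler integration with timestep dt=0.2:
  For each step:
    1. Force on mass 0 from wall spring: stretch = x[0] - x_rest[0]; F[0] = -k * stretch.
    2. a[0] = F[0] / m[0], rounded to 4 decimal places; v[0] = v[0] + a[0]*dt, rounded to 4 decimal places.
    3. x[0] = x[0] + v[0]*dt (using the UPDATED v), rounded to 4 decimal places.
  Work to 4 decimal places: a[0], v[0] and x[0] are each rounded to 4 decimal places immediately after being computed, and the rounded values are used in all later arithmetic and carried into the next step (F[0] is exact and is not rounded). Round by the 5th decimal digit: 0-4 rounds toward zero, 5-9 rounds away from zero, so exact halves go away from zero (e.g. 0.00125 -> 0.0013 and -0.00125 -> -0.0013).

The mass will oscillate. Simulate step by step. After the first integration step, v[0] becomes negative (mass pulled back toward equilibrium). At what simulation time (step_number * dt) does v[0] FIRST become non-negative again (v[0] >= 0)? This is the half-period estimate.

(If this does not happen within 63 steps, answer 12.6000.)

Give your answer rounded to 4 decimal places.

Step 0: x=[6.5000] v=[0.0000]
Step 1: x=[6.3989] v=[-0.5053]
Step 2: x=[6.2010] v=[-0.9893]
Step 3: x=[5.9147] v=[-1.4316]
Step 4: x=[5.5520] v=[-1.8136]
Step 5: x=[5.1281] v=[-2.1193]
Step 6: x=[4.6610] v=[-2.3357]
Step 7: x=[4.1702] v=[-2.4538]
Step 8: x=[3.6765] v=[-2.4686]
Step 9: x=[3.2006] v=[-2.3794]
Step 10: x=[2.7626] v=[-2.1901]
Step 11: x=[2.3809] v=[-1.9085]
Step 12: x=[2.0716] v=[-1.5466]
Step 13: x=[1.8477] v=[-1.1196]
Step 14: x=[1.7186] v=[-0.6454]
Step 15: x=[1.6898] v=[-0.1441]
Step 16: x=[1.7625] v=[0.3633]
First v>=0 after going negative at step 16, time=3.2000

Answer: 3.2000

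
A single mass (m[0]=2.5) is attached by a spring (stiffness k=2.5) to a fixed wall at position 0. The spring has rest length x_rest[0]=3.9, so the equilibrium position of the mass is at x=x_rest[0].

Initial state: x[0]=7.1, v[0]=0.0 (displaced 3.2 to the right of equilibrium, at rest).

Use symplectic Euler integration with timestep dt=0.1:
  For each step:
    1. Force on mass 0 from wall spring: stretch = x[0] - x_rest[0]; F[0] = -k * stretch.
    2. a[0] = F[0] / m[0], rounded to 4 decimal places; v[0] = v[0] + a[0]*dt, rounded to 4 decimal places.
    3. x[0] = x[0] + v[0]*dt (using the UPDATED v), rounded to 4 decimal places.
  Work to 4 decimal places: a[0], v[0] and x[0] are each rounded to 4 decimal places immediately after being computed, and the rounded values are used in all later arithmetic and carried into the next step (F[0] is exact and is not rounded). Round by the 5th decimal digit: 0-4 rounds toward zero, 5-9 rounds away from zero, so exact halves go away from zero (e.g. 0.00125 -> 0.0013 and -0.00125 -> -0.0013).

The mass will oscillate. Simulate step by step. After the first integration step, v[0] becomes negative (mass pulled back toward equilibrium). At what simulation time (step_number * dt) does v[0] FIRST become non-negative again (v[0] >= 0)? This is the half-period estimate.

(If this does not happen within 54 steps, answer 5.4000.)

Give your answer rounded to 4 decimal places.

Answer: 3.2000

Derivation:
Step 0: x=[7.1000] v=[0.0000]
Step 1: x=[7.0680] v=[-0.3200]
Step 2: x=[7.0043] v=[-0.6368]
Step 3: x=[6.9096] v=[-0.9472]
Step 4: x=[6.7848] v=[-1.2482]
Step 5: x=[6.6311] v=[-1.5367]
Step 6: x=[6.4501] v=[-1.8098]
Step 7: x=[6.2436] v=[-2.0648]
Step 8: x=[6.0137] v=[-2.2992]
Step 9: x=[5.7626] v=[-2.5106]
Step 10: x=[5.4929] v=[-2.6969]
Step 11: x=[5.2073] v=[-2.8562]
Step 12: x=[4.9086] v=[-2.9869]
Step 13: x=[4.5998] v=[-3.0878]
Step 14: x=[4.2840] v=[-3.1578]
Step 15: x=[3.9644] v=[-3.1962]
Step 16: x=[3.6441] v=[-3.2026]
Step 17: x=[3.3264] v=[-3.1770]
Step 18: x=[3.0144] v=[-3.1196]
Step 19: x=[2.7113] v=[-3.0310]
Step 20: x=[2.4201] v=[-2.9121]
Step 21: x=[2.1437] v=[-2.7641]
Step 22: x=[1.8849] v=[-2.5885]
Step 23: x=[1.6462] v=[-2.3870]
Step 24: x=[1.4300] v=[-2.1616]
Step 25: x=[1.2385] v=[-1.9146]
Step 26: x=[1.0737] v=[-1.6485]
Step 27: x=[0.9371] v=[-1.3659]
Step 28: x=[0.8301] v=[-1.0696]
Step 29: x=[0.7538] v=[-0.7626]
Step 30: x=[0.7090] v=[-0.4480]
Step 31: x=[0.6961] v=[-0.1289]
Step 32: x=[0.7153] v=[0.1915]
First v>=0 after going negative at step 32, time=3.2000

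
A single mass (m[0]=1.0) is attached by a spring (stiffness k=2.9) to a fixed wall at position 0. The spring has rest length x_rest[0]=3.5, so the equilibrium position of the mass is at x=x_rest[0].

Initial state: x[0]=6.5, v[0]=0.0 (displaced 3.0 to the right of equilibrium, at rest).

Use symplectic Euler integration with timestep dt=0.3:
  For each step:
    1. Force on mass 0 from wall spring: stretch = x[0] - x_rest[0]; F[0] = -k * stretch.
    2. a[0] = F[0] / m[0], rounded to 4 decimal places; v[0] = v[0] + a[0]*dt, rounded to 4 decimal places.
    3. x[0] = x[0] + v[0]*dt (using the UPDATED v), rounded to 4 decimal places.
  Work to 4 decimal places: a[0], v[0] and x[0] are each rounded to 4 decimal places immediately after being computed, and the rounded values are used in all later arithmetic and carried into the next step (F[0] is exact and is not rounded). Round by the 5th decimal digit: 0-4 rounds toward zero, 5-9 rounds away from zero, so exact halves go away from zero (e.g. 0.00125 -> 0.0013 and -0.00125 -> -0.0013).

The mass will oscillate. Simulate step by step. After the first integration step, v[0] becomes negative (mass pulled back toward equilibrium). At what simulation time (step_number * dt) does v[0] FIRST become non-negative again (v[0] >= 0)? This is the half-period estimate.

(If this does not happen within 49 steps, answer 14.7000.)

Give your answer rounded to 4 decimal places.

Answer: 2.1000

Derivation:
Step 0: x=[6.5000] v=[0.0000]
Step 1: x=[5.7170] v=[-2.6100]
Step 2: x=[4.3554] v=[-4.5388]
Step 3: x=[2.7705] v=[-5.2830]
Step 4: x=[1.3760] v=[-4.6483]
Step 5: x=[0.5359] v=[-2.8004]
Step 6: x=[0.4694] v=[-0.2216]
Step 7: x=[1.1939] v=[2.4150]
First v>=0 after going negative at step 7, time=2.1000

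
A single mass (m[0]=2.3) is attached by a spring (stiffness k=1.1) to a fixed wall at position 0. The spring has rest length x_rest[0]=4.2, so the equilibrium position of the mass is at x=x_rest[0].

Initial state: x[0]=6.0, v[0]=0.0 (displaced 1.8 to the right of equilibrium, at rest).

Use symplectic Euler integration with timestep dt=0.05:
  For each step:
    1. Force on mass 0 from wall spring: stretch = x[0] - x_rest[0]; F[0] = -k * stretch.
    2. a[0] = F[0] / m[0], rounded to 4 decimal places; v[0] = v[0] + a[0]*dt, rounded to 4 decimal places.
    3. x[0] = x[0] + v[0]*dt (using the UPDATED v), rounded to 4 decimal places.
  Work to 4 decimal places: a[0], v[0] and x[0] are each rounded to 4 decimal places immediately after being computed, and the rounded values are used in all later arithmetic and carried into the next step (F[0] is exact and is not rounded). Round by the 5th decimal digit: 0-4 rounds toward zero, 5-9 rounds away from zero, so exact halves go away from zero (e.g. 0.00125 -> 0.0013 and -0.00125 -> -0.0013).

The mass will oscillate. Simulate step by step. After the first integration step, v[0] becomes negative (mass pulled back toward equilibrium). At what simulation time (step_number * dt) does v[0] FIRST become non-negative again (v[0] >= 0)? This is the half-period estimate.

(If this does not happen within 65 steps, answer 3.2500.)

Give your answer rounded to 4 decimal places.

Answer: 3.2500

Derivation:
Step 0: x=[6.0000] v=[0.0000]
Step 1: x=[5.9979] v=[-0.0430]
Step 2: x=[5.9936] v=[-0.0860]
Step 3: x=[5.9872] v=[-0.1289]
Step 4: x=[5.9786] v=[-0.1716]
Step 5: x=[5.9679] v=[-0.2141]
Step 6: x=[5.9551] v=[-0.2564]
Step 7: x=[5.9402] v=[-0.2984]
Step 8: x=[5.9232] v=[-0.3400]
Step 9: x=[5.9041] v=[-0.3812]
Step 10: x=[5.8830] v=[-0.4220]
Step 11: x=[5.8599] v=[-0.4622]
Step 12: x=[5.8348] v=[-0.5019]
Step 13: x=[5.8078] v=[-0.5410]
Step 14: x=[5.7788] v=[-0.5794]
Step 15: x=[5.7479] v=[-0.6172]
Step 16: x=[5.7152] v=[-0.6542]
Step 17: x=[5.6807] v=[-0.6904]
Step 18: x=[5.6444] v=[-0.7258]
Step 19: x=[5.6064] v=[-0.7603]
Step 20: x=[5.5667] v=[-0.7939]
Step 21: x=[5.5254] v=[-0.8266]
Step 22: x=[5.4825] v=[-0.8583]
Step 23: x=[5.4381] v=[-0.8890]
Step 24: x=[5.3922] v=[-0.9186]
Step 25: x=[5.3448] v=[-0.9471]
Step 26: x=[5.2961] v=[-0.9745]
Step 27: x=[5.2461] v=[-1.0007]
Step 28: x=[5.1948] v=[-1.0257]
Step 29: x=[5.1423] v=[-1.0495]
Step 30: x=[5.0887] v=[-1.0720]
Step 31: x=[5.0340] v=[-1.0933]
Step 32: x=[4.9783] v=[-1.1132]
Step 33: x=[4.9217] v=[-1.1318]
Step 34: x=[4.8642] v=[-1.1491]
Step 35: x=[4.8060] v=[-1.1650]
Step 36: x=[4.7470] v=[-1.1795]
Step 37: x=[4.6874] v=[-1.1926]
Step 38: x=[4.6272] v=[-1.2043]
Step 39: x=[4.5665] v=[-1.2145]
Step 40: x=[4.5053] v=[-1.2233]
Step 41: x=[4.4438] v=[-1.2306]
Step 42: x=[4.3820] v=[-1.2364]
Step 43: x=[4.3200] v=[-1.2408]
Step 44: x=[4.2578] v=[-1.2437]
Step 45: x=[4.1955] v=[-1.2451]
Step 46: x=[4.1333] v=[-1.2450]
Step 47: x=[4.0711] v=[-1.2434]
Step 48: x=[4.0091] v=[-1.2403]
Step 49: x=[3.9473] v=[-1.2357]
Step 50: x=[3.8858] v=[-1.2297]
Step 51: x=[3.8247] v=[-1.2222]
Step 52: x=[3.7640] v=[-1.2132]
Step 53: x=[3.7039] v=[-1.2028]
Step 54: x=[3.6444] v=[-1.1909]
Step 55: x=[3.5855] v=[-1.1776]
Step 56: x=[3.5274] v=[-1.1629]
Step 57: x=[3.4701] v=[-1.1468]
Step 58: x=[3.4136] v=[-1.1293]
Step 59: x=[3.3581] v=[-1.1105]
Step 60: x=[3.3036] v=[-1.0904]
Step 61: x=[3.2502] v=[-1.0690]
Step 62: x=[3.1979] v=[-1.0463]
Step 63: x=[3.1468] v=[-1.0223]
Step 64: x=[3.0969] v=[-0.9971]
Step 65: x=[3.0484] v=[-0.9707]
v[0] did not become non-negative within 65 steps; using fallback time=3.2500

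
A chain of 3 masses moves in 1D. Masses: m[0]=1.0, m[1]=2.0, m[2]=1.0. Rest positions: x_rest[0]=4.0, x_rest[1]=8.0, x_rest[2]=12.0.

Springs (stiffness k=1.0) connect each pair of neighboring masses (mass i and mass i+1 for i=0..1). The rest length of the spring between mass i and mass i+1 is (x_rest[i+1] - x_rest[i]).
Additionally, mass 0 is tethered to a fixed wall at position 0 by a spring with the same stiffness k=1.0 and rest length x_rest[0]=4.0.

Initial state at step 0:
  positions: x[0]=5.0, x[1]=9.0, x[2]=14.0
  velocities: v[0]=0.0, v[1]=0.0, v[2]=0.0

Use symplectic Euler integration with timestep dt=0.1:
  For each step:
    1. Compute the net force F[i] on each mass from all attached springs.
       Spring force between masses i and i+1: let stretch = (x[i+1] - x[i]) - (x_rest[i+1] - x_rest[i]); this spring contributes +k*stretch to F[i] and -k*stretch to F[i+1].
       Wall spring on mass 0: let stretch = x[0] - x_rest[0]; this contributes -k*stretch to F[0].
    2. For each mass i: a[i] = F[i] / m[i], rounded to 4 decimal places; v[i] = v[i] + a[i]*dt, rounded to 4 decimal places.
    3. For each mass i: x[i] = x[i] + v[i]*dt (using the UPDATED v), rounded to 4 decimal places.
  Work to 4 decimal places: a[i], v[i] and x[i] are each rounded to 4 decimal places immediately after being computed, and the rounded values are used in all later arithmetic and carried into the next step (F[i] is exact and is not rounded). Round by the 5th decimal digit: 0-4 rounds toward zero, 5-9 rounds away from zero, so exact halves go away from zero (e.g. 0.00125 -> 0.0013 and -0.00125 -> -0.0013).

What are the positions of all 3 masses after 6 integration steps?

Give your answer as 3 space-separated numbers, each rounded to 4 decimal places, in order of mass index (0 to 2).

Step 0: x=[5.0000 9.0000 14.0000] v=[0.0000 0.0000 0.0000]
Step 1: x=[4.9900 9.0050 13.9900] v=[-0.1000 0.0500 -0.1000]
Step 2: x=[4.9703 9.0149 13.9702] v=[-0.1975 0.0985 -0.1985]
Step 3: x=[4.9413 9.0293 13.9408] v=[-0.2901 0.1440 -0.2940]
Step 4: x=[4.9038 9.0478 13.9023] v=[-0.3754 0.1852 -0.3852]
Step 5: x=[4.8587 9.0699 13.8552] v=[-0.4514 0.2207 -0.4707]
Step 6: x=[4.8071 9.0948 13.8003] v=[-0.5162 0.2494 -0.5492]

Answer: 4.8071 9.0948 13.8003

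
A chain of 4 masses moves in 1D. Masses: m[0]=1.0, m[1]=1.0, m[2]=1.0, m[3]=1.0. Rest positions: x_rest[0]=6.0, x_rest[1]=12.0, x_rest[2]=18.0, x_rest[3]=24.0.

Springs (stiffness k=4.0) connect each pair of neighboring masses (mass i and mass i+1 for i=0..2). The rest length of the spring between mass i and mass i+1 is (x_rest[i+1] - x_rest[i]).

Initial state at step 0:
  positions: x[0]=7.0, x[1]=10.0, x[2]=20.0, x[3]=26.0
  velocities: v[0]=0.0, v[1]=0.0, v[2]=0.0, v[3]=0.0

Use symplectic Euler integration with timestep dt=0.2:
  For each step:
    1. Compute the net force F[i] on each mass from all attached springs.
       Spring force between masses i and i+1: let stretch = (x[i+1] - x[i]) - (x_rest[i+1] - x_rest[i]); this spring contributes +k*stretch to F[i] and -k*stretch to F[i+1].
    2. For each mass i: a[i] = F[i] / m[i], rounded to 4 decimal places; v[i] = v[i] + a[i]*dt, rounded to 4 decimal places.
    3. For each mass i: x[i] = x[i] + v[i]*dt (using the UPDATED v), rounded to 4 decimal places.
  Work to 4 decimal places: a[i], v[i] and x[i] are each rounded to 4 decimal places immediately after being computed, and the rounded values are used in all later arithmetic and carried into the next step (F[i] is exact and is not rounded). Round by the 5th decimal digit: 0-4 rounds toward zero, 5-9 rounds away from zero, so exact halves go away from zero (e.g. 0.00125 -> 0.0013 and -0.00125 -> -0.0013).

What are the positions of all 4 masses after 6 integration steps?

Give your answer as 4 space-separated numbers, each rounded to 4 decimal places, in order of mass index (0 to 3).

Step 0: x=[7.0000 10.0000 20.0000 26.0000] v=[0.0000 0.0000 0.0000 0.0000]
Step 1: x=[6.5200 11.1200 19.3600 26.0000] v=[-2.4000 5.6000 -3.2000 0.0000]
Step 2: x=[5.8160 12.8224 18.4640 25.8976] v=[-3.5200 8.5120 -4.4800 -0.5120]
Step 3: x=[5.2730 14.3064 17.8547 25.5658] v=[-2.7149 7.4202 -3.0464 -1.6589]
Step 4: x=[5.2154 14.9128 17.9115 24.9602] v=[-0.2882 3.0321 0.2838 -3.0278]
Step 5: x=[5.7493 14.4474 18.6163 24.1868] v=[2.6697 -2.3269 3.5238 -3.8668]
Step 6: x=[6.7149 13.2573 19.5453 23.4822] v=[4.8282 -5.9503 4.6451 -3.5232]

Answer: 6.7149 13.2573 19.5453 23.4822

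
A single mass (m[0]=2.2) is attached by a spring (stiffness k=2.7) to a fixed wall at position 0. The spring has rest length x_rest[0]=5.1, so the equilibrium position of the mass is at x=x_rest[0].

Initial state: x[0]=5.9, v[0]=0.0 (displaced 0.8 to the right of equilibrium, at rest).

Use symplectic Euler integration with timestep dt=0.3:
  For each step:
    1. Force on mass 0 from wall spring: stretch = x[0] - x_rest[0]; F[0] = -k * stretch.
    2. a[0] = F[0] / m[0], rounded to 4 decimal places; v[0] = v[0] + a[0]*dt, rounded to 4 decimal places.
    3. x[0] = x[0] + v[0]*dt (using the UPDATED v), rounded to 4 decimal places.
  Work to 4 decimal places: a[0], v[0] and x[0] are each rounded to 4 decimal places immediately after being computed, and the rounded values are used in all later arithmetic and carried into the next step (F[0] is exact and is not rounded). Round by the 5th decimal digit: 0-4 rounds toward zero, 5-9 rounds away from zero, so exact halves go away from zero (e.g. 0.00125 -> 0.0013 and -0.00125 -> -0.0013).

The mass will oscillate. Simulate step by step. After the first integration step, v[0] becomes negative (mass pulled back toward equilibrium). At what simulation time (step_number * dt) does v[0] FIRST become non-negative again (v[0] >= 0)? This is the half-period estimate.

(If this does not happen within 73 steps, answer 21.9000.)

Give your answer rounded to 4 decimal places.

Answer: 3.0000

Derivation:
Step 0: x=[5.9000] v=[0.0000]
Step 1: x=[5.8117] v=[-0.2945]
Step 2: x=[5.6447] v=[-0.5566]
Step 3: x=[5.4175] v=[-0.7572]
Step 4: x=[5.1553] v=[-0.8741]
Step 5: x=[4.8870] v=[-0.8945]
Step 6: x=[4.6422] v=[-0.8161]
Step 7: x=[4.4479] v=[-0.6476]
Step 8: x=[4.3257] v=[-0.4075]
Step 9: x=[4.2890] v=[-0.1224]
Step 10: x=[4.3419] v=[0.1762]
First v>=0 after going negative at step 10, time=3.0000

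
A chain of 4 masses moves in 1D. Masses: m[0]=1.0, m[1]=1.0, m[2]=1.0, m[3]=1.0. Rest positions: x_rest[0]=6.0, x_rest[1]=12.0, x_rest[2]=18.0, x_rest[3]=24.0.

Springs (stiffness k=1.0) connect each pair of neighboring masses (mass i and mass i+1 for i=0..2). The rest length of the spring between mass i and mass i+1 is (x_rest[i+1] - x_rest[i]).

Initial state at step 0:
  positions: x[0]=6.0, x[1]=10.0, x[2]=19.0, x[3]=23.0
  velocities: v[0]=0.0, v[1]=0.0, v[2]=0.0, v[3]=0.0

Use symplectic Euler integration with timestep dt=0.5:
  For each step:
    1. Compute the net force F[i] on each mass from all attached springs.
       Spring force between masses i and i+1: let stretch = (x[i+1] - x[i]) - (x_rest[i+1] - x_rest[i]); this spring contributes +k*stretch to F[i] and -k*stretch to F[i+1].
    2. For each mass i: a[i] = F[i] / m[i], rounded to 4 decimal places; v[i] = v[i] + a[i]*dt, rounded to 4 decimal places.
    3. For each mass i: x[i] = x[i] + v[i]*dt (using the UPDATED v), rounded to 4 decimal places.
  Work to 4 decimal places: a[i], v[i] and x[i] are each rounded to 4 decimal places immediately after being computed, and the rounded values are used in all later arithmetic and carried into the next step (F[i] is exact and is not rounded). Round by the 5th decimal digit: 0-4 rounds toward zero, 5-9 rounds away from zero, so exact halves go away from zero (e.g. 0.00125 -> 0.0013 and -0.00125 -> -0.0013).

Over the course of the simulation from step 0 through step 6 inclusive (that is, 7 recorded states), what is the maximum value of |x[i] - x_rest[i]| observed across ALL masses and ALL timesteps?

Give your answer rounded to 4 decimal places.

Step 0: x=[6.0000 10.0000 19.0000 23.0000] v=[0.0000 0.0000 0.0000 0.0000]
Step 1: x=[5.5000 11.2500 17.7500 23.5000] v=[-1.0000 2.5000 -2.5000 1.0000]
Step 2: x=[4.9375 12.6875 16.3125 24.0625] v=[-1.1250 2.8750 -2.8750 1.1250]
Step 3: x=[4.8125 13.0938 15.9063 24.1875] v=[-0.2500 0.8125 -0.8125 0.2500]
Step 4: x=[5.2579 12.1329 16.8673 23.7422] v=[0.8907 -1.9219 1.9219 -0.8906]
Step 5: x=[5.9220 10.6368 18.3634 23.0782] v=[1.3282 -2.9922 2.9922 -1.3281]
Step 6: x=[6.2648 9.8937 19.1066 22.7355] v=[0.6856 -1.4863 1.4863 -0.6855]
Max displacement = 2.1063

Answer: 2.1063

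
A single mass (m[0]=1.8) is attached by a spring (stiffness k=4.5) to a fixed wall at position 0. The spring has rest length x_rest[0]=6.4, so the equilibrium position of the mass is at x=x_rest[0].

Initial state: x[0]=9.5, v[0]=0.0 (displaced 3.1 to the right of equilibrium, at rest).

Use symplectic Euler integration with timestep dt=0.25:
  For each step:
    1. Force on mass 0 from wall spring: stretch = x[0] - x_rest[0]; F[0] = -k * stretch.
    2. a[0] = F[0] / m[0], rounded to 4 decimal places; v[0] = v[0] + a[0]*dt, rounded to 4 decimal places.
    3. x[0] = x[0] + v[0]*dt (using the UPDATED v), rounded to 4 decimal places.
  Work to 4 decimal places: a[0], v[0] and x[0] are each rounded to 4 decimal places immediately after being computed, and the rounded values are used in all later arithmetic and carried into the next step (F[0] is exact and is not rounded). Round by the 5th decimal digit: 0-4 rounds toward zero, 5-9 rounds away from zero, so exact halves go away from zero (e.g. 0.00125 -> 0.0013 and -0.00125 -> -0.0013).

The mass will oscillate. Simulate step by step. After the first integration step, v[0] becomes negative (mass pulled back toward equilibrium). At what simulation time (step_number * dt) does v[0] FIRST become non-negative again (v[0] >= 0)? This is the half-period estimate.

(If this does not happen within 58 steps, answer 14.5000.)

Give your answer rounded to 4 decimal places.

Answer: 2.0000

Derivation:
Step 0: x=[9.5000] v=[0.0000]
Step 1: x=[9.0156] v=[-1.9375]
Step 2: x=[8.1225] v=[-3.5723]
Step 3: x=[6.9603] v=[-4.6489]
Step 4: x=[5.7105] v=[-4.9991]
Step 5: x=[4.5685] v=[-4.5682]
Step 6: x=[3.7126] v=[-3.4235]
Step 7: x=[3.2766] v=[-1.7439]
Step 8: x=[3.3287] v=[0.2082]
First v>=0 after going negative at step 8, time=2.0000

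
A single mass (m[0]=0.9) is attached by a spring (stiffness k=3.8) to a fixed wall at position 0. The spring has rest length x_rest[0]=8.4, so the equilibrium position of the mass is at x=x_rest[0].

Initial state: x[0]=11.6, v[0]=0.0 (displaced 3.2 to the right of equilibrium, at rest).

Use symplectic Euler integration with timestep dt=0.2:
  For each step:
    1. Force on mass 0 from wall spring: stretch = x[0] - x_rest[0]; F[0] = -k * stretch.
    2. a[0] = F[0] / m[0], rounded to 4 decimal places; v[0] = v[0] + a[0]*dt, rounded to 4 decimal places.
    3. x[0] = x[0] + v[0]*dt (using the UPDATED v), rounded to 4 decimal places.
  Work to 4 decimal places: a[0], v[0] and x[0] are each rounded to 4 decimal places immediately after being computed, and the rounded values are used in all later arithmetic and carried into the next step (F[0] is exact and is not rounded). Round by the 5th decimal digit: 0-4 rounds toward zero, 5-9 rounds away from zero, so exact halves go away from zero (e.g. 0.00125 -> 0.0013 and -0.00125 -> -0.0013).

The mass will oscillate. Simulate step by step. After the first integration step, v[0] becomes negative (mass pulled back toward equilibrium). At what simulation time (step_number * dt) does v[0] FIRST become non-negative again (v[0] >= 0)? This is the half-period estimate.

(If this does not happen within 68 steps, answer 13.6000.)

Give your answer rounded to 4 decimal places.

Answer: 1.6000

Derivation:
Step 0: x=[11.6000] v=[0.0000]
Step 1: x=[11.0596] v=[-2.7022]
Step 2: x=[10.0700] v=[-4.9481]
Step 3: x=[8.7983] v=[-6.3583]
Step 4: x=[7.4594] v=[-6.6946]
Step 5: x=[6.2793] v=[-5.9003]
Step 6: x=[5.4574] v=[-4.1095]
Step 7: x=[5.1325] v=[-1.6246]
Step 8: x=[5.3594] v=[1.1346]
First v>=0 after going negative at step 8, time=1.6000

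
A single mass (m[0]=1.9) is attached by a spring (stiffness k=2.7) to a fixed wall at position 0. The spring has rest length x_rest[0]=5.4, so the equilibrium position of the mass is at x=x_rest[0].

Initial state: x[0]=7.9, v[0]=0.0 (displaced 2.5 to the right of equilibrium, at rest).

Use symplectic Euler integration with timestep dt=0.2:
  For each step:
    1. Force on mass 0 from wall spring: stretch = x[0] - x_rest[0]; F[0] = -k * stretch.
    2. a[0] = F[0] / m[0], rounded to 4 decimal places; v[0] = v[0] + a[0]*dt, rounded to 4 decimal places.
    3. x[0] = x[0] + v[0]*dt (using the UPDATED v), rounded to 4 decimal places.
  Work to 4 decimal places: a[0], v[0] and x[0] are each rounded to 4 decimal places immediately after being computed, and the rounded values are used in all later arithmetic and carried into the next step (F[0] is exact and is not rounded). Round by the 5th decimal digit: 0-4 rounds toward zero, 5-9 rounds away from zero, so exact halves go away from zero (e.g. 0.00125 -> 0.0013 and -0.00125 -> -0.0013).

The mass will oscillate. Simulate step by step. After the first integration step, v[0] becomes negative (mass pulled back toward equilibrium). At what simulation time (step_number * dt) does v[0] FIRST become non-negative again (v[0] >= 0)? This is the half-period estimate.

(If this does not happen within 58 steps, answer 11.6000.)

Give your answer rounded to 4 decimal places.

Answer: 2.8000

Derivation:
Step 0: x=[7.9000] v=[0.0000]
Step 1: x=[7.7579] v=[-0.7105]
Step 2: x=[7.4818] v=[-1.3806]
Step 3: x=[7.0873] v=[-1.9723]
Step 4: x=[6.5969] v=[-2.4518]
Step 5: x=[6.0385] v=[-2.7920]
Step 6: x=[5.4438] v=[-2.9735]
Step 7: x=[4.8466] v=[-2.9859]
Step 8: x=[4.2809] v=[-2.8286]
Step 9: x=[3.7788] v=[-2.5105]
Step 10: x=[3.3689] v=[-2.0497]
Step 11: x=[3.0744] v=[-1.4724]
Step 12: x=[2.9121] v=[-0.8114]
Step 13: x=[2.8912] v=[-0.1043]
Step 14: x=[3.0129] v=[0.6087]
First v>=0 after going negative at step 14, time=2.8000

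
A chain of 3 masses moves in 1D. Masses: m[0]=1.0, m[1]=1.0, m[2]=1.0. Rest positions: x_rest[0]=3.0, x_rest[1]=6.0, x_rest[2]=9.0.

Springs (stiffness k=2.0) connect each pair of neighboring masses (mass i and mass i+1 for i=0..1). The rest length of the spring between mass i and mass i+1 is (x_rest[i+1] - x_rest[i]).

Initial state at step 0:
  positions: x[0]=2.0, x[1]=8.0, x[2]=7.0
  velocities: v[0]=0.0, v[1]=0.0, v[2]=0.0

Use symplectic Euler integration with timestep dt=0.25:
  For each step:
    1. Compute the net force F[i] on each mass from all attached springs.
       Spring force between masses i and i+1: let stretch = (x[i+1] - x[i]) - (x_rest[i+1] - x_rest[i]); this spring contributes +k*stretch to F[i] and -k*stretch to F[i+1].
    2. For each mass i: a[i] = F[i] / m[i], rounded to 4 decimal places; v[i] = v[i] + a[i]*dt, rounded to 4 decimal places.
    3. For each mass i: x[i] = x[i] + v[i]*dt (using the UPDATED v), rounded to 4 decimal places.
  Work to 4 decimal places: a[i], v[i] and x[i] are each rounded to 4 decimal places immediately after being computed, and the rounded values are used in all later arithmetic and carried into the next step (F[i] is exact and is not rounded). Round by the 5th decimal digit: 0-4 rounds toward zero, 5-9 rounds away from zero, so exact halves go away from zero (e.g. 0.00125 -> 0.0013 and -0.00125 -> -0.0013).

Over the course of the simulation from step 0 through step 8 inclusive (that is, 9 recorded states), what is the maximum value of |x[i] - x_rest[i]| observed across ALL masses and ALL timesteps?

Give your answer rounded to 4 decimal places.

Answer: 2.6879

Derivation:
Step 0: x=[2.0000 8.0000 7.0000] v=[0.0000 0.0000 0.0000]
Step 1: x=[2.3750 7.1250 7.5000] v=[1.5000 -3.5000 2.0000]
Step 2: x=[2.9688 5.7031 8.3281] v=[2.3750 -5.6875 3.3125]
Step 3: x=[3.5294 4.2676 9.2031] v=[2.2422 -5.7422 3.5000]
Step 4: x=[3.8072 3.3567 9.8362] v=[1.1113 -3.6436 2.5323]
Step 5: x=[3.6537 3.3121 10.0344] v=[-0.6140 -0.1786 0.7926]
Step 6: x=[3.0825 4.1505 9.7673] v=[-2.2848 3.3534 -1.0686]
Step 7: x=[2.2698 5.5575 9.1731] v=[-3.2508 5.6278 -2.3770]
Step 8: x=[1.4931 7.0055 8.5019] v=[-3.1070 5.7918 -2.6848]
Max displacement = 2.6879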